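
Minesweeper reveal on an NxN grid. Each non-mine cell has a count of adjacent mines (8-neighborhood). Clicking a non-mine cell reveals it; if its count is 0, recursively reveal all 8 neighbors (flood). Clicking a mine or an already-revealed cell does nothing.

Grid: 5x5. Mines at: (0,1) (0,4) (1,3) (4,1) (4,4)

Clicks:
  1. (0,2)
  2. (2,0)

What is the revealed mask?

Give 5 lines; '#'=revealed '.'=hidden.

Click 1 (0,2) count=2: revealed 1 new [(0,2)] -> total=1
Click 2 (2,0) count=0: revealed 9 new [(1,0) (1,1) (1,2) (2,0) (2,1) (2,2) (3,0) (3,1) (3,2)] -> total=10

Answer: ..#..
###..
###..
###..
.....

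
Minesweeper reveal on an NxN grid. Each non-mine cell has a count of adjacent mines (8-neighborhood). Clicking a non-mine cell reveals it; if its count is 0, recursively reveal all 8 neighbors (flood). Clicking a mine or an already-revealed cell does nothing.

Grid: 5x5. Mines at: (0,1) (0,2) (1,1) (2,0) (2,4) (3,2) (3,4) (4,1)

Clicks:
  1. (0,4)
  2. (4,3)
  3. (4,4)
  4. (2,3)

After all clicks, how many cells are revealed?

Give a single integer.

Answer: 7

Derivation:
Click 1 (0,4) count=0: revealed 4 new [(0,3) (0,4) (1,3) (1,4)] -> total=4
Click 2 (4,3) count=2: revealed 1 new [(4,3)] -> total=5
Click 3 (4,4) count=1: revealed 1 new [(4,4)] -> total=6
Click 4 (2,3) count=3: revealed 1 new [(2,3)] -> total=7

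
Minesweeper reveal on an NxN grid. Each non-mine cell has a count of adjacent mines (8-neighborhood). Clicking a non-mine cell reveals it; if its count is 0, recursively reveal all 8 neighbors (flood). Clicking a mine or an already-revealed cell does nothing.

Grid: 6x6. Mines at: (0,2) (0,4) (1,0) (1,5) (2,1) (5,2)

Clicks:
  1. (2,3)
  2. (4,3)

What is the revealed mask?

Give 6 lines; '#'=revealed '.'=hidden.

Click 1 (2,3) count=0: revealed 18 new [(1,2) (1,3) (1,4) (2,2) (2,3) (2,4) (2,5) (3,2) (3,3) (3,4) (3,5) (4,2) (4,3) (4,4) (4,5) (5,3) (5,4) (5,5)] -> total=18
Click 2 (4,3) count=1: revealed 0 new [(none)] -> total=18

Answer: ......
..###.
..####
..####
..####
...###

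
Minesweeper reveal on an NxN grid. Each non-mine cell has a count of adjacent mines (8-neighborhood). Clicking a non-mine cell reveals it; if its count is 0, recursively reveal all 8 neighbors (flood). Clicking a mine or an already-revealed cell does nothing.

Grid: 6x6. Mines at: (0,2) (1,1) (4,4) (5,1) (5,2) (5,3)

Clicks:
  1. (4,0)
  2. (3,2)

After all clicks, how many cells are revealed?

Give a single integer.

Click 1 (4,0) count=1: revealed 1 new [(4,0)] -> total=1
Click 2 (3,2) count=0: revealed 22 new [(0,3) (0,4) (0,5) (1,2) (1,3) (1,4) (1,5) (2,0) (2,1) (2,2) (2,3) (2,4) (2,5) (3,0) (3,1) (3,2) (3,3) (3,4) (3,5) (4,1) (4,2) (4,3)] -> total=23

Answer: 23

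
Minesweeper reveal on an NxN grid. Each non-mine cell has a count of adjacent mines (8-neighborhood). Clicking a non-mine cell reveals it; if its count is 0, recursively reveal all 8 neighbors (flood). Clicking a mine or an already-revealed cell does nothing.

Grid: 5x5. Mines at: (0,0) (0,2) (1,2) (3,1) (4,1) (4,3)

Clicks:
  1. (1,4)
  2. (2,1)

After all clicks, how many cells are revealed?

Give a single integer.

Click 1 (1,4) count=0: revealed 8 new [(0,3) (0,4) (1,3) (1,4) (2,3) (2,4) (3,3) (3,4)] -> total=8
Click 2 (2,1) count=2: revealed 1 new [(2,1)] -> total=9

Answer: 9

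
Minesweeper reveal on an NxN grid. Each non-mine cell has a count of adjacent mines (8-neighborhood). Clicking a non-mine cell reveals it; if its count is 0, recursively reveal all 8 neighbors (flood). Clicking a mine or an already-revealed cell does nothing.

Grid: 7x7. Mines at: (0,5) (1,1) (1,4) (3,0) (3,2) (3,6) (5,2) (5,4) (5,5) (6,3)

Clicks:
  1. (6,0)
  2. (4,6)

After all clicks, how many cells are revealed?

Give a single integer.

Click 1 (6,0) count=0: revealed 6 new [(4,0) (4,1) (5,0) (5,1) (6,0) (6,1)] -> total=6
Click 2 (4,6) count=2: revealed 1 new [(4,6)] -> total=7

Answer: 7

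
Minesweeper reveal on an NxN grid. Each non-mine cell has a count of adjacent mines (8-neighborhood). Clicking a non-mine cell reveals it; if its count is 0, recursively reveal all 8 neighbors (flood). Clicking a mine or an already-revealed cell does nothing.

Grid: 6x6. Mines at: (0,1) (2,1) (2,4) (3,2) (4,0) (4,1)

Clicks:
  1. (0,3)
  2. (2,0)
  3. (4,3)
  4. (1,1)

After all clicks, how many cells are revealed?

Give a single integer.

Answer: 11

Derivation:
Click 1 (0,3) count=0: revealed 8 new [(0,2) (0,3) (0,4) (0,5) (1,2) (1,3) (1,4) (1,5)] -> total=8
Click 2 (2,0) count=1: revealed 1 new [(2,0)] -> total=9
Click 3 (4,3) count=1: revealed 1 new [(4,3)] -> total=10
Click 4 (1,1) count=2: revealed 1 new [(1,1)] -> total=11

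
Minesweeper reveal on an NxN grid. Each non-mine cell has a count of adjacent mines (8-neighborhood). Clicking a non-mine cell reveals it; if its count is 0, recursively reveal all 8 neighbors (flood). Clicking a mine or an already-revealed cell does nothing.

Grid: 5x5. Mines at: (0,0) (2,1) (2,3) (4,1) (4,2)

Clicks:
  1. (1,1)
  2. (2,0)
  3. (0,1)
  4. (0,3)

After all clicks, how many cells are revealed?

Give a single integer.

Answer: 9

Derivation:
Click 1 (1,1) count=2: revealed 1 new [(1,1)] -> total=1
Click 2 (2,0) count=1: revealed 1 new [(2,0)] -> total=2
Click 3 (0,1) count=1: revealed 1 new [(0,1)] -> total=3
Click 4 (0,3) count=0: revealed 6 new [(0,2) (0,3) (0,4) (1,2) (1,3) (1,4)] -> total=9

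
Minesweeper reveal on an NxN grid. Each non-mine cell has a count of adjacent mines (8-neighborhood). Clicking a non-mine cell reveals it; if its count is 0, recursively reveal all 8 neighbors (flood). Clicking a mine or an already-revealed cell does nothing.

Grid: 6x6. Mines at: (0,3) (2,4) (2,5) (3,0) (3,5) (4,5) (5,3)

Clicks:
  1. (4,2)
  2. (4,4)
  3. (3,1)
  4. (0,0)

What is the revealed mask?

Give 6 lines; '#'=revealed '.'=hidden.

Click 1 (4,2) count=1: revealed 1 new [(4,2)] -> total=1
Click 2 (4,4) count=3: revealed 1 new [(4,4)] -> total=2
Click 3 (3,1) count=1: revealed 1 new [(3,1)] -> total=3
Click 4 (0,0) count=0: revealed 15 new [(0,0) (0,1) (0,2) (1,0) (1,1) (1,2) (1,3) (2,0) (2,1) (2,2) (2,3) (3,2) (3,3) (4,1) (4,3)] -> total=18

Answer: ###...
####..
####..
.###..
.####.
......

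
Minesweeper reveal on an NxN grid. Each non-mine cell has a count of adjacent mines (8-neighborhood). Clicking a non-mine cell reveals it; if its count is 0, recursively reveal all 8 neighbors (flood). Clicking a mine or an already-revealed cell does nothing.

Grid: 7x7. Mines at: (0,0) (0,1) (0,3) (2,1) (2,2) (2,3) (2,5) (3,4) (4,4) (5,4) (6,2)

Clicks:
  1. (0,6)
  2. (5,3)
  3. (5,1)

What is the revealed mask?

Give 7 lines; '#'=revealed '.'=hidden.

Click 1 (0,6) count=0: revealed 6 new [(0,4) (0,5) (0,6) (1,4) (1,5) (1,6)] -> total=6
Click 2 (5,3) count=3: revealed 1 new [(5,3)] -> total=7
Click 3 (5,1) count=1: revealed 1 new [(5,1)] -> total=8

Answer: ....###
....###
.......
.......
.......
.#.#...
.......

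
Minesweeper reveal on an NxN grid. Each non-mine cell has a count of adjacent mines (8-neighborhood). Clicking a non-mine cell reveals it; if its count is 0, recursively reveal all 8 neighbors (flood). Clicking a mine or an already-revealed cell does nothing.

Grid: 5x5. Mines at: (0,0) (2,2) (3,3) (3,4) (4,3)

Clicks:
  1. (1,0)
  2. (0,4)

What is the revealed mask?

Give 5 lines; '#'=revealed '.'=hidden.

Click 1 (1,0) count=1: revealed 1 new [(1,0)] -> total=1
Click 2 (0,4) count=0: revealed 10 new [(0,1) (0,2) (0,3) (0,4) (1,1) (1,2) (1,3) (1,4) (2,3) (2,4)] -> total=11

Answer: .####
#####
...##
.....
.....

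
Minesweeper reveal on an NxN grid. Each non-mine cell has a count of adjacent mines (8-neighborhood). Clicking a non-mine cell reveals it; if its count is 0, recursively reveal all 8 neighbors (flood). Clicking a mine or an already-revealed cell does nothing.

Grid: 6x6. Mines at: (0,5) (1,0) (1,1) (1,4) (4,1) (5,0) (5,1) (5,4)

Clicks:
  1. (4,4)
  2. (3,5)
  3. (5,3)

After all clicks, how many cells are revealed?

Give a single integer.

Answer: 13

Derivation:
Click 1 (4,4) count=1: revealed 1 new [(4,4)] -> total=1
Click 2 (3,5) count=0: revealed 11 new [(2,2) (2,3) (2,4) (2,5) (3,2) (3,3) (3,4) (3,5) (4,2) (4,3) (4,5)] -> total=12
Click 3 (5,3) count=1: revealed 1 new [(5,3)] -> total=13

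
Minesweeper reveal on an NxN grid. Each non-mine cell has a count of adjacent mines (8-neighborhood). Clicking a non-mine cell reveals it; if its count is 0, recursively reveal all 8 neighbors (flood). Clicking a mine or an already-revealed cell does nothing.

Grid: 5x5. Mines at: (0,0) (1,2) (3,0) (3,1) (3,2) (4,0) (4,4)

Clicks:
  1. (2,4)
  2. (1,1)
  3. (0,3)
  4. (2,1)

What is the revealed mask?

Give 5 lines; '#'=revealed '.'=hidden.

Click 1 (2,4) count=0: revealed 8 new [(0,3) (0,4) (1,3) (1,4) (2,3) (2,4) (3,3) (3,4)] -> total=8
Click 2 (1,1) count=2: revealed 1 new [(1,1)] -> total=9
Click 3 (0,3) count=1: revealed 0 new [(none)] -> total=9
Click 4 (2,1) count=4: revealed 1 new [(2,1)] -> total=10

Answer: ...##
.#.##
.#.##
...##
.....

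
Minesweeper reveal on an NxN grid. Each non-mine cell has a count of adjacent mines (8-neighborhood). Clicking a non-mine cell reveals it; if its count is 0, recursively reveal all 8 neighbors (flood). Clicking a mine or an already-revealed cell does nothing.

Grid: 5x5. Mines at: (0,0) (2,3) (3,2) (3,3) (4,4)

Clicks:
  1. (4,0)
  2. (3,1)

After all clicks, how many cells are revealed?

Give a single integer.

Click 1 (4,0) count=0: revealed 8 new [(1,0) (1,1) (2,0) (2,1) (3,0) (3,1) (4,0) (4,1)] -> total=8
Click 2 (3,1) count=1: revealed 0 new [(none)] -> total=8

Answer: 8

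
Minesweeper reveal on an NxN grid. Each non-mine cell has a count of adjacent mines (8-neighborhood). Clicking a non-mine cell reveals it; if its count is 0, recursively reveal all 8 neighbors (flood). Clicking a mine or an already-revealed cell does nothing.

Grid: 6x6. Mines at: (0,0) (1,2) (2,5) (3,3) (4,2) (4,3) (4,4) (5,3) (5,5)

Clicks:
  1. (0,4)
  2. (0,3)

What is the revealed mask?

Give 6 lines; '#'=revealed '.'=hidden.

Answer: ...###
...###
......
......
......
......

Derivation:
Click 1 (0,4) count=0: revealed 6 new [(0,3) (0,4) (0,5) (1,3) (1,4) (1,5)] -> total=6
Click 2 (0,3) count=1: revealed 0 new [(none)] -> total=6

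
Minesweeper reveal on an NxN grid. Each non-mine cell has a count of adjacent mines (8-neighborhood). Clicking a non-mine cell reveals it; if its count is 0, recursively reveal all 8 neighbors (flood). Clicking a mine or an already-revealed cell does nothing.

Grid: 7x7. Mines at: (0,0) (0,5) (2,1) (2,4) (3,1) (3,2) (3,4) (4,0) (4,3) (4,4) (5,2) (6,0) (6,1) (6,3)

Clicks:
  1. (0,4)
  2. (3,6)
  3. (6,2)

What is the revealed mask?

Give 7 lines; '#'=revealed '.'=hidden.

Click 1 (0,4) count=1: revealed 1 new [(0,4)] -> total=1
Click 2 (3,6) count=0: revealed 14 new [(1,5) (1,6) (2,5) (2,6) (3,5) (3,6) (4,5) (4,6) (5,4) (5,5) (5,6) (6,4) (6,5) (6,6)] -> total=15
Click 3 (6,2) count=3: revealed 1 new [(6,2)] -> total=16

Answer: ....#..
.....##
.....##
.....##
.....##
....###
..#.###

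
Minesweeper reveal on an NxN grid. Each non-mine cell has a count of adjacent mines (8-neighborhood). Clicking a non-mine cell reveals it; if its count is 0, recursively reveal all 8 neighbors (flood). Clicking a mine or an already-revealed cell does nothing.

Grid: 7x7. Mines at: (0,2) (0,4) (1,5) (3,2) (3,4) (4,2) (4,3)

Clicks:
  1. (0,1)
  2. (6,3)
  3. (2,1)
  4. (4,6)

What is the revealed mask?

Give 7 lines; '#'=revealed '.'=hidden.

Answer: ##.....
##.....
##...##
##...##
##..###
#######
#######

Derivation:
Click 1 (0,1) count=1: revealed 1 new [(0,1)] -> total=1
Click 2 (6,3) count=0: revealed 30 new [(0,0) (1,0) (1,1) (2,0) (2,1) (2,5) (2,6) (3,0) (3,1) (3,5) (3,6) (4,0) (4,1) (4,4) (4,5) (4,6) (5,0) (5,1) (5,2) (5,3) (5,4) (5,5) (5,6) (6,0) (6,1) (6,2) (6,3) (6,4) (6,5) (6,6)] -> total=31
Click 3 (2,1) count=1: revealed 0 new [(none)] -> total=31
Click 4 (4,6) count=0: revealed 0 new [(none)] -> total=31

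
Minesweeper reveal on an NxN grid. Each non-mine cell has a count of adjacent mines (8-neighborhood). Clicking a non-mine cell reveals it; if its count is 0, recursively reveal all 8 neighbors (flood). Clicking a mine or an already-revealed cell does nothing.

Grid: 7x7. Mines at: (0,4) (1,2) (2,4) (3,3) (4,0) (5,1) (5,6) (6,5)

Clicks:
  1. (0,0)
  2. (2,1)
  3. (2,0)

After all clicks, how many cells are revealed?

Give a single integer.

Click 1 (0,0) count=0: revealed 8 new [(0,0) (0,1) (1,0) (1,1) (2,0) (2,1) (3,0) (3,1)] -> total=8
Click 2 (2,1) count=1: revealed 0 new [(none)] -> total=8
Click 3 (2,0) count=0: revealed 0 new [(none)] -> total=8

Answer: 8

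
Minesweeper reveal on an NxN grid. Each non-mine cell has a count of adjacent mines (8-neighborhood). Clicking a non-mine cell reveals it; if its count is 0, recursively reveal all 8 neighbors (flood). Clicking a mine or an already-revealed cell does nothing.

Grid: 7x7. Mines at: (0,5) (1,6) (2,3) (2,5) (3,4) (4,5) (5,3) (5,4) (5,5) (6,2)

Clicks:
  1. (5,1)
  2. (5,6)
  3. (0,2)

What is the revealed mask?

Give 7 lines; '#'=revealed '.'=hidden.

Click 1 (5,1) count=1: revealed 1 new [(5,1)] -> total=1
Click 2 (5,6) count=2: revealed 1 new [(5,6)] -> total=2
Click 3 (0,2) count=0: revealed 23 new [(0,0) (0,1) (0,2) (0,3) (0,4) (1,0) (1,1) (1,2) (1,3) (1,4) (2,0) (2,1) (2,2) (3,0) (3,1) (3,2) (4,0) (4,1) (4,2) (5,0) (5,2) (6,0) (6,1)] -> total=25

Answer: #####..
#####..
###....
###....
###....
###...#
##.....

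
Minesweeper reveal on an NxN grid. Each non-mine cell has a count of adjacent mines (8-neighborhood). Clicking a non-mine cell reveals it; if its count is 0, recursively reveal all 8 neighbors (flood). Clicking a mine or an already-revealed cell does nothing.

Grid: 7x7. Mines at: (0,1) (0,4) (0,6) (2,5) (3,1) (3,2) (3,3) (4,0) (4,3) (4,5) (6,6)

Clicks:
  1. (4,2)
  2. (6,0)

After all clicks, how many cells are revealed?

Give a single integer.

Click 1 (4,2) count=4: revealed 1 new [(4,2)] -> total=1
Click 2 (6,0) count=0: revealed 12 new [(5,0) (5,1) (5,2) (5,3) (5,4) (5,5) (6,0) (6,1) (6,2) (6,3) (6,4) (6,5)] -> total=13

Answer: 13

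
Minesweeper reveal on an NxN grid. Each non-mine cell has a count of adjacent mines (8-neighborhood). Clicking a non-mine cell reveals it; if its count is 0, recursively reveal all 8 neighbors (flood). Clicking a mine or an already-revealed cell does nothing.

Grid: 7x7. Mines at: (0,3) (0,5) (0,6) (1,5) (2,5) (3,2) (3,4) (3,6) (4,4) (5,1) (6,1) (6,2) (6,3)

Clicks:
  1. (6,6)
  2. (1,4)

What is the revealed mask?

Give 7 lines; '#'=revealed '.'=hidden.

Answer: .......
....#..
.......
.......
.....##
....###
....###

Derivation:
Click 1 (6,6) count=0: revealed 8 new [(4,5) (4,6) (5,4) (5,5) (5,6) (6,4) (6,5) (6,6)] -> total=8
Click 2 (1,4) count=4: revealed 1 new [(1,4)] -> total=9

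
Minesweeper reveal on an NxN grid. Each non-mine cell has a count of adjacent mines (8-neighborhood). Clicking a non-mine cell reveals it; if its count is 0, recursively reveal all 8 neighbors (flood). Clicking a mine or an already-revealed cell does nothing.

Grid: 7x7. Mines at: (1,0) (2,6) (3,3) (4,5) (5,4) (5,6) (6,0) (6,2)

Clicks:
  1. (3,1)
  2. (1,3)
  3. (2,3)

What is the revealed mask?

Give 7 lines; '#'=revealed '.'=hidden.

Answer: .######
.######
######.
###....
###....
###....
.......

Derivation:
Click 1 (3,1) count=0: revealed 12 new [(2,0) (2,1) (2,2) (3,0) (3,1) (3,2) (4,0) (4,1) (4,2) (5,0) (5,1) (5,2)] -> total=12
Click 2 (1,3) count=0: revealed 15 new [(0,1) (0,2) (0,3) (0,4) (0,5) (0,6) (1,1) (1,2) (1,3) (1,4) (1,5) (1,6) (2,3) (2,4) (2,5)] -> total=27
Click 3 (2,3) count=1: revealed 0 new [(none)] -> total=27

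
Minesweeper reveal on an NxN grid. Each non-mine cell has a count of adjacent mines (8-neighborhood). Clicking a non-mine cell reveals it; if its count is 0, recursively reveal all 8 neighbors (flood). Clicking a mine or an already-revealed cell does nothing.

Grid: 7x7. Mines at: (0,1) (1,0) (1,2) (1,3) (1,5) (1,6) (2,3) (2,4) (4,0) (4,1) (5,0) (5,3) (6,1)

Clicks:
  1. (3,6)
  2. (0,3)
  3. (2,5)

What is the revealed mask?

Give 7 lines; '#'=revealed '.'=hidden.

Click 1 (3,6) count=0: revealed 14 new [(2,5) (2,6) (3,4) (3,5) (3,6) (4,4) (4,5) (4,6) (5,4) (5,5) (5,6) (6,4) (6,5) (6,6)] -> total=14
Click 2 (0,3) count=2: revealed 1 new [(0,3)] -> total=15
Click 3 (2,5) count=3: revealed 0 new [(none)] -> total=15

Answer: ...#...
.......
.....##
....###
....###
....###
....###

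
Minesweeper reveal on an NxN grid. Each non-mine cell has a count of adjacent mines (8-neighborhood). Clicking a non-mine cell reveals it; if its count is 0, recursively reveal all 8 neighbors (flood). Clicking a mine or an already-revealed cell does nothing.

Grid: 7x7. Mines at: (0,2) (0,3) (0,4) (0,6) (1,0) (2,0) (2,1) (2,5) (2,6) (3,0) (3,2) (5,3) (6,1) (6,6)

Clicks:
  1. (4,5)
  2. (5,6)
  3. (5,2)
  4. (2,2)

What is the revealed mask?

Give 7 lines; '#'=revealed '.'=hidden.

Answer: .......
.......
..#....
....###
....###
..#.###
.......

Derivation:
Click 1 (4,5) count=0: revealed 9 new [(3,4) (3,5) (3,6) (4,4) (4,5) (4,6) (5,4) (5,5) (5,6)] -> total=9
Click 2 (5,6) count=1: revealed 0 new [(none)] -> total=9
Click 3 (5,2) count=2: revealed 1 new [(5,2)] -> total=10
Click 4 (2,2) count=2: revealed 1 new [(2,2)] -> total=11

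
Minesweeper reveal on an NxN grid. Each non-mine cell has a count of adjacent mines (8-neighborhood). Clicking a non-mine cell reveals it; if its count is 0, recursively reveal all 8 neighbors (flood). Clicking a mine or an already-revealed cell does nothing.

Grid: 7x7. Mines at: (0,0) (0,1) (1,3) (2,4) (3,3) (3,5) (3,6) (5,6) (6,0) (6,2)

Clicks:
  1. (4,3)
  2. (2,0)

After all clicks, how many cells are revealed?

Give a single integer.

Answer: 16

Derivation:
Click 1 (4,3) count=1: revealed 1 new [(4,3)] -> total=1
Click 2 (2,0) count=0: revealed 15 new [(1,0) (1,1) (1,2) (2,0) (2,1) (2,2) (3,0) (3,1) (3,2) (4,0) (4,1) (4,2) (5,0) (5,1) (5,2)] -> total=16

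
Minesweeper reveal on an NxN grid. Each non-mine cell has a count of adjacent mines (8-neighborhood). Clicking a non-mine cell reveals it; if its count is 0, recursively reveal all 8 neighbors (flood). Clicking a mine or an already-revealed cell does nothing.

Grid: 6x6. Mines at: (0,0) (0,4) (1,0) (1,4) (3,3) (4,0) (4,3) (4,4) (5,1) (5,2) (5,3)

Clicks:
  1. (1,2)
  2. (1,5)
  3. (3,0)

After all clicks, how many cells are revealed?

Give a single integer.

Click 1 (1,2) count=0: revealed 9 new [(0,1) (0,2) (0,3) (1,1) (1,2) (1,3) (2,1) (2,2) (2,3)] -> total=9
Click 2 (1,5) count=2: revealed 1 new [(1,5)] -> total=10
Click 3 (3,0) count=1: revealed 1 new [(3,0)] -> total=11

Answer: 11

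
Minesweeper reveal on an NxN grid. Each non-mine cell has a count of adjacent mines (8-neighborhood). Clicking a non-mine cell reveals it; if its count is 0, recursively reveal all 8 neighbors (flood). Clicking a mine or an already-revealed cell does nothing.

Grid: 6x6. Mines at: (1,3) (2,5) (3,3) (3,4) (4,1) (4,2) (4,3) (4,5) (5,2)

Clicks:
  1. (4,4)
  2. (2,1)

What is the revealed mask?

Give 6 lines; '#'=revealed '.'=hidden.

Click 1 (4,4) count=4: revealed 1 new [(4,4)] -> total=1
Click 2 (2,1) count=0: revealed 12 new [(0,0) (0,1) (0,2) (1,0) (1,1) (1,2) (2,0) (2,1) (2,2) (3,0) (3,1) (3,2)] -> total=13

Answer: ###...
###...
###...
###...
....#.
......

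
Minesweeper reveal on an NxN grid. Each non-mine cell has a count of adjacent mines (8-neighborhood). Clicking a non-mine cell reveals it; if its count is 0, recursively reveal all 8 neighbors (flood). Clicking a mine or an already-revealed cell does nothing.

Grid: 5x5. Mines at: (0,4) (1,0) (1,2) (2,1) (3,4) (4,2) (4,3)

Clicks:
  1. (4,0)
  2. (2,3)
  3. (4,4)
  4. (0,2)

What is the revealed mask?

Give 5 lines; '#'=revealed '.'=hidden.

Click 1 (4,0) count=0: revealed 4 new [(3,0) (3,1) (4,0) (4,1)] -> total=4
Click 2 (2,3) count=2: revealed 1 new [(2,3)] -> total=5
Click 3 (4,4) count=2: revealed 1 new [(4,4)] -> total=6
Click 4 (0,2) count=1: revealed 1 new [(0,2)] -> total=7

Answer: ..#..
.....
...#.
##...
##..#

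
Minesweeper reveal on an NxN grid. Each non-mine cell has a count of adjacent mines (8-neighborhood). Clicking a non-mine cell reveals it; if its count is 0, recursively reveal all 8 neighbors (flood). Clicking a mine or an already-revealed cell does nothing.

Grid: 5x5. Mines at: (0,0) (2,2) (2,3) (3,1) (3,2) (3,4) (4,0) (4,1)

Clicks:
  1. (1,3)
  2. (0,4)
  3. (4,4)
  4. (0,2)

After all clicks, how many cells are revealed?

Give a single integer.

Answer: 9

Derivation:
Click 1 (1,3) count=2: revealed 1 new [(1,3)] -> total=1
Click 2 (0,4) count=0: revealed 7 new [(0,1) (0,2) (0,3) (0,4) (1,1) (1,2) (1,4)] -> total=8
Click 3 (4,4) count=1: revealed 1 new [(4,4)] -> total=9
Click 4 (0,2) count=0: revealed 0 new [(none)] -> total=9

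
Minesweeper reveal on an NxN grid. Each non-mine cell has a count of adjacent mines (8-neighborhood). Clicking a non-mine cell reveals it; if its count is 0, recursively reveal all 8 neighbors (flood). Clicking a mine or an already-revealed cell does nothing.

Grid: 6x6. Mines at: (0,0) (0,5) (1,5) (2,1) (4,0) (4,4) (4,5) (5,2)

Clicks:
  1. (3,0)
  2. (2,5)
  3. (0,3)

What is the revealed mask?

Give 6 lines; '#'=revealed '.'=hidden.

Click 1 (3,0) count=2: revealed 1 new [(3,0)] -> total=1
Click 2 (2,5) count=1: revealed 1 new [(2,5)] -> total=2
Click 3 (0,3) count=0: revealed 14 new [(0,1) (0,2) (0,3) (0,4) (1,1) (1,2) (1,3) (1,4) (2,2) (2,3) (2,4) (3,2) (3,3) (3,4)] -> total=16

Answer: .####.
.####.
..####
#.###.
......
......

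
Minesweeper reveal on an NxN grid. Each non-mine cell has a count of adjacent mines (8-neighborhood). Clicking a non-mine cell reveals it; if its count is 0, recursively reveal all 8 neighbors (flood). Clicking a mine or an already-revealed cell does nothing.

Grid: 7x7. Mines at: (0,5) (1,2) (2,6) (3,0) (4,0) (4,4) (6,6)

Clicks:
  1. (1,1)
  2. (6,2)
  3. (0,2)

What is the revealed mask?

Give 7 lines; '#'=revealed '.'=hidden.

Click 1 (1,1) count=1: revealed 1 new [(1,1)] -> total=1
Click 2 (6,2) count=0: revealed 21 new [(2,1) (2,2) (2,3) (3,1) (3,2) (3,3) (4,1) (4,2) (4,3) (5,0) (5,1) (5,2) (5,3) (5,4) (5,5) (6,0) (6,1) (6,2) (6,3) (6,4) (6,5)] -> total=22
Click 3 (0,2) count=1: revealed 1 new [(0,2)] -> total=23

Answer: ..#....
.#.....
.###...
.###...
.###...
######.
######.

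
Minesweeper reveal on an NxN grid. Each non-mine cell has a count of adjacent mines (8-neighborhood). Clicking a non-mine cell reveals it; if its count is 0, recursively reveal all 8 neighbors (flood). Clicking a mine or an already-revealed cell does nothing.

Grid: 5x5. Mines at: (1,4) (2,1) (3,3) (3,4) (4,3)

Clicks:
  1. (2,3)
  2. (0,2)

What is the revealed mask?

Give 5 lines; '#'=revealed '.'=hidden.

Answer: ####.
####.
...#.
.....
.....

Derivation:
Click 1 (2,3) count=3: revealed 1 new [(2,3)] -> total=1
Click 2 (0,2) count=0: revealed 8 new [(0,0) (0,1) (0,2) (0,3) (1,0) (1,1) (1,2) (1,3)] -> total=9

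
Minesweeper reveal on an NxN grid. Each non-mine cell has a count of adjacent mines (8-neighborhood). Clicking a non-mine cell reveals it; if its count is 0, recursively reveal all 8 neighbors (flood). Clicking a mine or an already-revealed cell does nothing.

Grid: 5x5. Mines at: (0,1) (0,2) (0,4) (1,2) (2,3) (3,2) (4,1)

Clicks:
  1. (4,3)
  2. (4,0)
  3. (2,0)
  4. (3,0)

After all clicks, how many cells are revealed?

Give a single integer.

Click 1 (4,3) count=1: revealed 1 new [(4,3)] -> total=1
Click 2 (4,0) count=1: revealed 1 new [(4,0)] -> total=2
Click 3 (2,0) count=0: revealed 6 new [(1,0) (1,1) (2,0) (2,1) (3,0) (3,1)] -> total=8
Click 4 (3,0) count=1: revealed 0 new [(none)] -> total=8

Answer: 8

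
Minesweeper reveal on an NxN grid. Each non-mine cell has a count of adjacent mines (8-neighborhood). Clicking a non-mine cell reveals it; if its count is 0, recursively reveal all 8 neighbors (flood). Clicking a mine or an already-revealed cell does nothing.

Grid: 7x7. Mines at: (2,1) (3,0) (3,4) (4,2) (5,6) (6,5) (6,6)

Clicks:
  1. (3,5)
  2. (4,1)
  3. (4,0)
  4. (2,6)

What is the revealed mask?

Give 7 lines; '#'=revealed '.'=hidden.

Click 1 (3,5) count=1: revealed 1 new [(3,5)] -> total=1
Click 2 (4,1) count=2: revealed 1 new [(4,1)] -> total=2
Click 3 (4,0) count=1: revealed 1 new [(4,0)] -> total=3
Click 4 (2,6) count=0: revealed 22 new [(0,0) (0,1) (0,2) (0,3) (0,4) (0,5) (0,6) (1,0) (1,1) (1,2) (1,3) (1,4) (1,5) (1,6) (2,2) (2,3) (2,4) (2,5) (2,6) (3,6) (4,5) (4,6)] -> total=25

Answer: #######
#######
..#####
.....##
##...##
.......
.......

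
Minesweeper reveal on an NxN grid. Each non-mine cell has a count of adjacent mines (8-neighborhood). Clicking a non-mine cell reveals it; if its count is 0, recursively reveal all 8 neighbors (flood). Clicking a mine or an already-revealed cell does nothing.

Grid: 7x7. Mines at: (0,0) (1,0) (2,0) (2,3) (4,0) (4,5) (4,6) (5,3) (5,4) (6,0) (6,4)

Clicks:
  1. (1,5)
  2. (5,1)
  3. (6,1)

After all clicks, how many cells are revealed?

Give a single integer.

Click 1 (1,5) count=0: revealed 18 new [(0,1) (0,2) (0,3) (0,4) (0,5) (0,6) (1,1) (1,2) (1,3) (1,4) (1,5) (1,6) (2,4) (2,5) (2,6) (3,4) (3,5) (3,6)] -> total=18
Click 2 (5,1) count=2: revealed 1 new [(5,1)] -> total=19
Click 3 (6,1) count=1: revealed 1 new [(6,1)] -> total=20

Answer: 20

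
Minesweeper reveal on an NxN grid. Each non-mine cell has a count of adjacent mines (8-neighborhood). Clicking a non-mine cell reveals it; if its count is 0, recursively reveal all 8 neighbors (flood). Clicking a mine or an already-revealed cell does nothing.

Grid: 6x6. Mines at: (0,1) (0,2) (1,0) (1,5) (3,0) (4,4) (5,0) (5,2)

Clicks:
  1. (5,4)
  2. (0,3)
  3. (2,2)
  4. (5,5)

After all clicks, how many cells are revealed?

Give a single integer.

Answer: 18

Derivation:
Click 1 (5,4) count=1: revealed 1 new [(5,4)] -> total=1
Click 2 (0,3) count=1: revealed 1 new [(0,3)] -> total=2
Click 3 (2,2) count=0: revealed 15 new [(1,1) (1,2) (1,3) (1,4) (2,1) (2,2) (2,3) (2,4) (3,1) (3,2) (3,3) (3,4) (4,1) (4,2) (4,3)] -> total=17
Click 4 (5,5) count=1: revealed 1 new [(5,5)] -> total=18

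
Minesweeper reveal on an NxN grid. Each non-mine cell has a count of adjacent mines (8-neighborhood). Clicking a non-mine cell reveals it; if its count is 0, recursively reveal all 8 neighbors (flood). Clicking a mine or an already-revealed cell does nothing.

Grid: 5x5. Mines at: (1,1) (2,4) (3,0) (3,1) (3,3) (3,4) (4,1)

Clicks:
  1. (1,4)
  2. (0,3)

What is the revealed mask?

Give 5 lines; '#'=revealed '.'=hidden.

Click 1 (1,4) count=1: revealed 1 new [(1,4)] -> total=1
Click 2 (0,3) count=0: revealed 5 new [(0,2) (0,3) (0,4) (1,2) (1,3)] -> total=6

Answer: ..###
..###
.....
.....
.....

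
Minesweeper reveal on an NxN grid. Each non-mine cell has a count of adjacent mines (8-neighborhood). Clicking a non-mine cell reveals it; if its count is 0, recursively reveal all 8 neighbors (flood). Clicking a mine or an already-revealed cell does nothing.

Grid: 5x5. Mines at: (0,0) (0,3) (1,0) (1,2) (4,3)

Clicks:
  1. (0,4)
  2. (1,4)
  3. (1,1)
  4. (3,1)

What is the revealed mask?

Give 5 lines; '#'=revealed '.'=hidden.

Click 1 (0,4) count=1: revealed 1 new [(0,4)] -> total=1
Click 2 (1,4) count=1: revealed 1 new [(1,4)] -> total=2
Click 3 (1,1) count=3: revealed 1 new [(1,1)] -> total=3
Click 4 (3,1) count=0: revealed 9 new [(2,0) (2,1) (2,2) (3,0) (3,1) (3,2) (4,0) (4,1) (4,2)] -> total=12

Answer: ....#
.#..#
###..
###..
###..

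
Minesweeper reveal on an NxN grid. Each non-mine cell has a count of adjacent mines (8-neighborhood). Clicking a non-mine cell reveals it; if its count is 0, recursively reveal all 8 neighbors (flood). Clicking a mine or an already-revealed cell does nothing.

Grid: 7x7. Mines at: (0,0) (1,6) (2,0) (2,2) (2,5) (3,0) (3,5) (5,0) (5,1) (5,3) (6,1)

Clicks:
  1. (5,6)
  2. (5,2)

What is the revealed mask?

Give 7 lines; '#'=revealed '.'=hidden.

Click 1 (5,6) count=0: revealed 9 new [(4,4) (4,5) (4,6) (5,4) (5,5) (5,6) (6,4) (6,5) (6,6)] -> total=9
Click 2 (5,2) count=3: revealed 1 new [(5,2)] -> total=10

Answer: .......
.......
.......
.......
....###
..#.###
....###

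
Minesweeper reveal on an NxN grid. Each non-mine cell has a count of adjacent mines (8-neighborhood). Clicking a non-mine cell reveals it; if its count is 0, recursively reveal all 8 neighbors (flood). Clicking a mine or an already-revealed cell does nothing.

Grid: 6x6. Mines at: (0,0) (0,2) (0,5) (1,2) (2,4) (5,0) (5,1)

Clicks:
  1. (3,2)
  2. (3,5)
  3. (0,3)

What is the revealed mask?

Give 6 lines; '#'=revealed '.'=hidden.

Click 1 (3,2) count=0: revealed 22 new [(1,0) (1,1) (2,0) (2,1) (2,2) (2,3) (3,0) (3,1) (3,2) (3,3) (3,4) (3,5) (4,0) (4,1) (4,2) (4,3) (4,4) (4,5) (5,2) (5,3) (5,4) (5,5)] -> total=22
Click 2 (3,5) count=1: revealed 0 new [(none)] -> total=22
Click 3 (0,3) count=2: revealed 1 new [(0,3)] -> total=23

Answer: ...#..
##....
####..
######
######
..####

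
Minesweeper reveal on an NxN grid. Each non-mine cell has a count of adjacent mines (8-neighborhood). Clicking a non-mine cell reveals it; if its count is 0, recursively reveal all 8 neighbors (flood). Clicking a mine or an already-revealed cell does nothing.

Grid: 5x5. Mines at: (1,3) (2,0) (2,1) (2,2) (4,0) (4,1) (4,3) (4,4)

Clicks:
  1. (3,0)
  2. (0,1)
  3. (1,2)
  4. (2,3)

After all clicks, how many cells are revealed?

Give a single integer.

Answer: 8

Derivation:
Click 1 (3,0) count=4: revealed 1 new [(3,0)] -> total=1
Click 2 (0,1) count=0: revealed 6 new [(0,0) (0,1) (0,2) (1,0) (1,1) (1,2)] -> total=7
Click 3 (1,2) count=3: revealed 0 new [(none)] -> total=7
Click 4 (2,3) count=2: revealed 1 new [(2,3)] -> total=8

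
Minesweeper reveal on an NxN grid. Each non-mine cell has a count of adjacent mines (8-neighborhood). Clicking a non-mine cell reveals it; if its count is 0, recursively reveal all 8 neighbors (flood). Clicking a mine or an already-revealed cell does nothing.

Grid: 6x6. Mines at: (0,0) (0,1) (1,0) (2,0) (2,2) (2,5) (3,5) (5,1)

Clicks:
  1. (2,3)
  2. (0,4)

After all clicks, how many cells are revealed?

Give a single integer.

Click 1 (2,3) count=1: revealed 1 new [(2,3)] -> total=1
Click 2 (0,4) count=0: revealed 8 new [(0,2) (0,3) (0,4) (0,5) (1,2) (1,3) (1,4) (1,5)] -> total=9

Answer: 9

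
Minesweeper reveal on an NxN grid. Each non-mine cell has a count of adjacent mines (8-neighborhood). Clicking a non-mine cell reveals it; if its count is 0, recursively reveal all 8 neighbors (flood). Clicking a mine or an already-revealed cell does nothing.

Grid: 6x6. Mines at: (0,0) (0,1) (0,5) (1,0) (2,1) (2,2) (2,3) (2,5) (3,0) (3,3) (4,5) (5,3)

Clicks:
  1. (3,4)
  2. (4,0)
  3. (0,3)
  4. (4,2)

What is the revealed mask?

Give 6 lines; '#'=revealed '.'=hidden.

Answer: ..###.
..###.
......
....#.
#.#...
......

Derivation:
Click 1 (3,4) count=4: revealed 1 new [(3,4)] -> total=1
Click 2 (4,0) count=1: revealed 1 new [(4,0)] -> total=2
Click 3 (0,3) count=0: revealed 6 new [(0,2) (0,3) (0,4) (1,2) (1,3) (1,4)] -> total=8
Click 4 (4,2) count=2: revealed 1 new [(4,2)] -> total=9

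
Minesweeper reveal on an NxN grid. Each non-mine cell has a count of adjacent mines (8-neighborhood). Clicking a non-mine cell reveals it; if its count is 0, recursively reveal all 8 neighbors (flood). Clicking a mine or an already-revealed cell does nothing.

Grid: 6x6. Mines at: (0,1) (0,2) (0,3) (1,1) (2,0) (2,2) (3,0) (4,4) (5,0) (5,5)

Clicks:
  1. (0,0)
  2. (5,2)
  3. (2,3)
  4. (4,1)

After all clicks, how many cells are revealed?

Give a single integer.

Click 1 (0,0) count=2: revealed 1 new [(0,0)] -> total=1
Click 2 (5,2) count=0: revealed 9 new [(3,1) (3,2) (3,3) (4,1) (4,2) (4,3) (5,1) (5,2) (5,3)] -> total=10
Click 3 (2,3) count=1: revealed 1 new [(2,3)] -> total=11
Click 4 (4,1) count=2: revealed 0 new [(none)] -> total=11

Answer: 11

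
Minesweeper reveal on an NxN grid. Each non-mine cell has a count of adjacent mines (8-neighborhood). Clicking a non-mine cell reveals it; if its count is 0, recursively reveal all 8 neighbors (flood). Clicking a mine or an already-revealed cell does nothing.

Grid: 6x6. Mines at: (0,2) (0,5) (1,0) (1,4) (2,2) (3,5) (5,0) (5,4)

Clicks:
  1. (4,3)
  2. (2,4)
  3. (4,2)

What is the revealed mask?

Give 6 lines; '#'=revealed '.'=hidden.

Click 1 (4,3) count=1: revealed 1 new [(4,3)] -> total=1
Click 2 (2,4) count=2: revealed 1 new [(2,4)] -> total=2
Click 3 (4,2) count=0: revealed 8 new [(3,1) (3,2) (3,3) (4,1) (4,2) (5,1) (5,2) (5,3)] -> total=10

Answer: ......
......
....#.
.###..
.###..
.###..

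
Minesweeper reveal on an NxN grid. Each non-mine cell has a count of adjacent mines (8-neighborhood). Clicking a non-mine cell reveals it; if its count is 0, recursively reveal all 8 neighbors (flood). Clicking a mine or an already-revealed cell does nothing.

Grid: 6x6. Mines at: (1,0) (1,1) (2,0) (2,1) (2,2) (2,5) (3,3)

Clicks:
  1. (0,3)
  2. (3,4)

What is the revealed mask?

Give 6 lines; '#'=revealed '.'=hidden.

Answer: ..####
..####
......
....#.
......
......

Derivation:
Click 1 (0,3) count=0: revealed 8 new [(0,2) (0,3) (0,4) (0,5) (1,2) (1,3) (1,4) (1,5)] -> total=8
Click 2 (3,4) count=2: revealed 1 new [(3,4)] -> total=9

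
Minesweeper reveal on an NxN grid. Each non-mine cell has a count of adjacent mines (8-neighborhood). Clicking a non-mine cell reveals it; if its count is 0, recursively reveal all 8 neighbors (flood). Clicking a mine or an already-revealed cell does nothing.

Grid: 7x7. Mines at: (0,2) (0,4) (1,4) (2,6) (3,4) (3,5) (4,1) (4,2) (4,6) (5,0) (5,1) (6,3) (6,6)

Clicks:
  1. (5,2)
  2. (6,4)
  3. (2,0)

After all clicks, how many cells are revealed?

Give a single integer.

Answer: 16

Derivation:
Click 1 (5,2) count=4: revealed 1 new [(5,2)] -> total=1
Click 2 (6,4) count=1: revealed 1 new [(6,4)] -> total=2
Click 3 (2,0) count=0: revealed 14 new [(0,0) (0,1) (1,0) (1,1) (1,2) (1,3) (2,0) (2,1) (2,2) (2,3) (3,0) (3,1) (3,2) (3,3)] -> total=16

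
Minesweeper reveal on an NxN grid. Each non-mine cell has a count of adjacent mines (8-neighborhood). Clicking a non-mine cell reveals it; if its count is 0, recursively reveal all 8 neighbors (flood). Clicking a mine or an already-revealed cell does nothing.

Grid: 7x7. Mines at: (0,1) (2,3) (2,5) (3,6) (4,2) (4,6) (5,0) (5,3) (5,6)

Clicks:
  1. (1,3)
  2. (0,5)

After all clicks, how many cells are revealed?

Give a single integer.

Click 1 (1,3) count=1: revealed 1 new [(1,3)] -> total=1
Click 2 (0,5) count=0: revealed 9 new [(0,2) (0,3) (0,4) (0,5) (0,6) (1,2) (1,4) (1,5) (1,6)] -> total=10

Answer: 10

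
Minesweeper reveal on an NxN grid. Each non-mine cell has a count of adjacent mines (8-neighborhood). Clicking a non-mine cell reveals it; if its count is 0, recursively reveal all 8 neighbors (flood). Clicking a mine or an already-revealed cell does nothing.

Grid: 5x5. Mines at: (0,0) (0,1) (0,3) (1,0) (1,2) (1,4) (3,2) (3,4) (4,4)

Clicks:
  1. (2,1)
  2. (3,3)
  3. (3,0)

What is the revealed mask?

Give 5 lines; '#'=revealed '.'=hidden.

Click 1 (2,1) count=3: revealed 1 new [(2,1)] -> total=1
Click 2 (3,3) count=3: revealed 1 new [(3,3)] -> total=2
Click 3 (3,0) count=0: revealed 5 new [(2,0) (3,0) (3,1) (4,0) (4,1)] -> total=7

Answer: .....
.....
##...
##.#.
##...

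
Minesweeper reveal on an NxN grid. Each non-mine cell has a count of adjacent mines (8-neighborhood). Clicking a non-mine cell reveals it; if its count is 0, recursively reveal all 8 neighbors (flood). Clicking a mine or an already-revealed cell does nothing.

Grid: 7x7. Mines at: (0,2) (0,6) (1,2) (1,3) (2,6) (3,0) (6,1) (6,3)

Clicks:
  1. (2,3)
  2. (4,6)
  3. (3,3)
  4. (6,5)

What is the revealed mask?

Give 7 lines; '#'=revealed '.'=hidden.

Answer: .......
.......
.#####.
.######
.######
.######
....###

Derivation:
Click 1 (2,3) count=2: revealed 1 new [(2,3)] -> total=1
Click 2 (4,6) count=0: revealed 25 new [(2,1) (2,2) (2,4) (2,5) (3,1) (3,2) (3,3) (3,4) (3,5) (3,6) (4,1) (4,2) (4,3) (4,4) (4,5) (4,6) (5,1) (5,2) (5,3) (5,4) (5,5) (5,6) (6,4) (6,5) (6,6)] -> total=26
Click 3 (3,3) count=0: revealed 0 new [(none)] -> total=26
Click 4 (6,5) count=0: revealed 0 new [(none)] -> total=26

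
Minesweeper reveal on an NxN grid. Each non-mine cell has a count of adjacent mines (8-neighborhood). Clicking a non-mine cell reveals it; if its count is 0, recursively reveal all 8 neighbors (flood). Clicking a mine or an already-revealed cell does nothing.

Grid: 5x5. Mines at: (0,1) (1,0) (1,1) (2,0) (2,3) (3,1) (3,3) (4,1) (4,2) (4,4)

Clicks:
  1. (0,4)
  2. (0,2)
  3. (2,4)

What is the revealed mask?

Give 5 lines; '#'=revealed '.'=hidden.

Answer: ..###
..###
....#
.....
.....

Derivation:
Click 1 (0,4) count=0: revealed 6 new [(0,2) (0,3) (0,4) (1,2) (1,3) (1,4)] -> total=6
Click 2 (0,2) count=2: revealed 0 new [(none)] -> total=6
Click 3 (2,4) count=2: revealed 1 new [(2,4)] -> total=7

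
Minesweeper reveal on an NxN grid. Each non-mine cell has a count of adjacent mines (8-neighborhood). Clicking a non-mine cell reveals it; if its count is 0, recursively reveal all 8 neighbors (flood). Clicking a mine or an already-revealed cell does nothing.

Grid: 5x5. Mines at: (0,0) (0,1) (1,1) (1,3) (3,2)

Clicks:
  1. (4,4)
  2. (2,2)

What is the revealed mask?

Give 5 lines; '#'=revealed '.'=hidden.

Click 1 (4,4) count=0: revealed 6 new [(2,3) (2,4) (3,3) (3,4) (4,3) (4,4)] -> total=6
Click 2 (2,2) count=3: revealed 1 new [(2,2)] -> total=7

Answer: .....
.....
..###
...##
...##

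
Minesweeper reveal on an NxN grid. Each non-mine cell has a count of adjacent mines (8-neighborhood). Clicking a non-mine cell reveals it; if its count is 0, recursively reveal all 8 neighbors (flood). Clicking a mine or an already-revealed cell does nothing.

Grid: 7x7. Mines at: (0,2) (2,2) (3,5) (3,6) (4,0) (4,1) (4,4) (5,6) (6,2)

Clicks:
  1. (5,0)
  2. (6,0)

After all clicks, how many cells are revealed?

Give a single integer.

Click 1 (5,0) count=2: revealed 1 new [(5,0)] -> total=1
Click 2 (6,0) count=0: revealed 3 new [(5,1) (6,0) (6,1)] -> total=4

Answer: 4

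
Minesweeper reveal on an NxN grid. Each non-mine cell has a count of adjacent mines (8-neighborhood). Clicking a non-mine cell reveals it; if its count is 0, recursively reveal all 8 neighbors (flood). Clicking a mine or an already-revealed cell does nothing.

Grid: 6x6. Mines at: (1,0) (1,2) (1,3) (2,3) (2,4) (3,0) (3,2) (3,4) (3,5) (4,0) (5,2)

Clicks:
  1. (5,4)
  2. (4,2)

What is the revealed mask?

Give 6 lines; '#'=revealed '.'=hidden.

Answer: ......
......
......
......
..####
...###

Derivation:
Click 1 (5,4) count=0: revealed 6 new [(4,3) (4,4) (4,5) (5,3) (5,4) (5,5)] -> total=6
Click 2 (4,2) count=2: revealed 1 new [(4,2)] -> total=7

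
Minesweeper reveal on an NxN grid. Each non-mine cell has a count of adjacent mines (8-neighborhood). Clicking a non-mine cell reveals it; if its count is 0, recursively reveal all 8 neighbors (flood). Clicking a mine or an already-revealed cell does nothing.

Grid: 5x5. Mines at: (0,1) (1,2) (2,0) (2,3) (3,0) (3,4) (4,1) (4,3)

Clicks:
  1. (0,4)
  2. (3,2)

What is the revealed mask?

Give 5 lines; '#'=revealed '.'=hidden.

Answer: ...##
...##
.....
..#..
.....

Derivation:
Click 1 (0,4) count=0: revealed 4 new [(0,3) (0,4) (1,3) (1,4)] -> total=4
Click 2 (3,2) count=3: revealed 1 new [(3,2)] -> total=5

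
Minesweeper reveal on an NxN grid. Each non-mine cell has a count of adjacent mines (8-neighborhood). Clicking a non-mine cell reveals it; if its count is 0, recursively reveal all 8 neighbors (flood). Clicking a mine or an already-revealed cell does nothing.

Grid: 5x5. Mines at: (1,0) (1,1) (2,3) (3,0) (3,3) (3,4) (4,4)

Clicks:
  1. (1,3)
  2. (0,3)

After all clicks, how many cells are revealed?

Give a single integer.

Click 1 (1,3) count=1: revealed 1 new [(1,3)] -> total=1
Click 2 (0,3) count=0: revealed 5 new [(0,2) (0,3) (0,4) (1,2) (1,4)] -> total=6

Answer: 6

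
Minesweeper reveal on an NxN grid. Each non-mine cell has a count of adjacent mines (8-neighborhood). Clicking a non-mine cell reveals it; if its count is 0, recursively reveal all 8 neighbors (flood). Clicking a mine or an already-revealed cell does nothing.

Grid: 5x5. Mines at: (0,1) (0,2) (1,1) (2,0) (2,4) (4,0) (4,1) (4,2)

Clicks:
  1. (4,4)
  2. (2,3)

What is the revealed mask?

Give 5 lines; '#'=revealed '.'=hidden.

Answer: .....
.....
...#.
...##
...##

Derivation:
Click 1 (4,4) count=0: revealed 4 new [(3,3) (3,4) (4,3) (4,4)] -> total=4
Click 2 (2,3) count=1: revealed 1 new [(2,3)] -> total=5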